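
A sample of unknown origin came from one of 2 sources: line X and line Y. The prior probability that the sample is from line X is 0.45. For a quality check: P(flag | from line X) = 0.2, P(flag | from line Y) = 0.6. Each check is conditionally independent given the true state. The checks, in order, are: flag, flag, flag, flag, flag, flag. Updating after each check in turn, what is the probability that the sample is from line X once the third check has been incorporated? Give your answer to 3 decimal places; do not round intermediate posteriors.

0.029

After 'flag': P(line X) = 0.2·0.4500 / (0.2·0.4500 + 0.6·0.5500) ≈ 0.2143
After 'flag': P(line X) = 0.2·0.2143 / (0.2·0.2143 + 0.6·0.7857) ≈ 0.0833
After 'flag': P(line X) = 0.2·0.0833 / (0.2·0.0833 + 0.6·0.9167) ≈ 0.0294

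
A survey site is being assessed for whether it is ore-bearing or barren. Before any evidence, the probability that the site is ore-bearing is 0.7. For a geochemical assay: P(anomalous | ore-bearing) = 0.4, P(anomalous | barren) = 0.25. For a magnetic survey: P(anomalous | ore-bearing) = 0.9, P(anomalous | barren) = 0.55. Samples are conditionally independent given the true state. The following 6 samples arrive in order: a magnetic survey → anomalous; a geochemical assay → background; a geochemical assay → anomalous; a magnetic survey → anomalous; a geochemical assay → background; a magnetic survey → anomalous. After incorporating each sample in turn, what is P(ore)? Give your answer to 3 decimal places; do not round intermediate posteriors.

0.913

After a magnetic survey='anomalous': P(ore) = 0.9·0.7000 / (0.9·0.7000 + 0.55·0.3000) ≈ 0.7925
After a geochemical assay='background': P(ore) = 0.6·0.7925 / (0.6·0.7925 + 0.75·0.2075) ≈ 0.7534
After a geochemical assay='anomalous': P(ore) = 0.4·0.7534 / (0.4·0.7534 + 0.25·0.2466) ≈ 0.8301
After a magnetic survey='anomalous': P(ore) = 0.9·0.8301 / (0.9·0.8301 + 0.55·0.1699) ≈ 0.8889
After a geochemical assay='background': P(ore) = 0.6·0.8889 / (0.6·0.8889 + 0.75·0.1111) ≈ 0.8648
After a magnetic survey='anomalous': P(ore) = 0.9·0.8648 / (0.9·0.8648 + 0.55·0.1352) ≈ 0.9128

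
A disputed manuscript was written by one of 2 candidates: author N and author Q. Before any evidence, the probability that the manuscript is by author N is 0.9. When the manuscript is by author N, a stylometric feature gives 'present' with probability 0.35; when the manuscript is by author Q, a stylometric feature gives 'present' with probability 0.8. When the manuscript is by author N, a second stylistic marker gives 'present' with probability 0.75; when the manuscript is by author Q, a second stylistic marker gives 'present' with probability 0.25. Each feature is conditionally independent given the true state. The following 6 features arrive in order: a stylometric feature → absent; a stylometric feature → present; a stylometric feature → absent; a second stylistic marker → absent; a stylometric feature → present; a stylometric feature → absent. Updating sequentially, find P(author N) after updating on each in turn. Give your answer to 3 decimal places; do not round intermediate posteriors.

0.952

After a stylometric feature='absent': P(author N) = 0.65·0.9000 / (0.65·0.9000 + 0.2·0.1000) ≈ 0.9669
After a stylometric feature='present': P(author N) = 0.35·0.9669 / (0.35·0.9669 + 0.8·0.0331) ≈ 0.9275
After a stylometric feature='absent': P(author N) = 0.65·0.9275 / (0.65·0.9275 + 0.2·0.0725) ≈ 0.9765
After a second stylistic marker='absent': P(author N) = 0.25·0.9765 / (0.25·0.9765 + 0.75·0.0235) ≈ 0.9327
After a stylometric feature='present': P(author N) = 0.35·0.9327 / (0.35·0.9327 + 0.8·0.0673) ≈ 0.8585
After a stylometric feature='absent': P(author N) = 0.65·0.8585 / (0.65·0.8585 + 0.2·0.1415) ≈ 0.9517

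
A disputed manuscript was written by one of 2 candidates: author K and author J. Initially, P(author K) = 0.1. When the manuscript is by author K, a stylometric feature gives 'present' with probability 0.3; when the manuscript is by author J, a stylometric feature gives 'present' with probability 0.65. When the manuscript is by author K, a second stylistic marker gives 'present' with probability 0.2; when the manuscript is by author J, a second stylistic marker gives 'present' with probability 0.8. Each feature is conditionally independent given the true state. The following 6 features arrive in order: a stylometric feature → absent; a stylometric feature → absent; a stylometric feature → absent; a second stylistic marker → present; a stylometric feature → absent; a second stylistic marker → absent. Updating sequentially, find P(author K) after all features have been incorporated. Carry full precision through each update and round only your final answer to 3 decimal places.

After a stylometric feature='absent': P(author K) = 0.7·0.1000 / (0.7·0.1000 + 0.35·0.9000) ≈ 0.1818
After a stylometric feature='absent': P(author K) = 0.7·0.1818 / (0.7·0.1818 + 0.35·0.8182) ≈ 0.3077
After a stylometric feature='absent': P(author K) = 0.7·0.3077 / (0.7·0.3077 + 0.35·0.6923) ≈ 0.4706
After a second stylistic marker='present': P(author K) = 0.2·0.4706 / (0.2·0.4706 + 0.8·0.5294) ≈ 0.1818
After a stylometric feature='absent': P(author K) = 0.7·0.1818 / (0.7·0.1818 + 0.35·0.8182) ≈ 0.3077
After a second stylistic marker='absent': P(author K) = 0.8·0.3077 / (0.8·0.3077 + 0.2·0.6923) ≈ 0.6400

0.640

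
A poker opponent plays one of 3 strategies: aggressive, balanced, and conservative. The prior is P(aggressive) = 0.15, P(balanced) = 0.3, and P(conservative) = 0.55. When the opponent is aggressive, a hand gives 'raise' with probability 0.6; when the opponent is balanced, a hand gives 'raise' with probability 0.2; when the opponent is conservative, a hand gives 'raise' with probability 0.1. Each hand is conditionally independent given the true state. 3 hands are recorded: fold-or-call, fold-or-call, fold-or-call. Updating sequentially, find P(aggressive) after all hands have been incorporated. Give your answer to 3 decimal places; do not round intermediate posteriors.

0.017

Each posterior becomes the prior for the next update.
After 'fold-or-call': normaliser = 0.4·0.1500 + 0.8·0.3000 + 0.9·0.5500; P(aggressive) ≈ 0.0755, P(balanced) ≈ 0.3019, P(conservative) ≈ 0.6226
After 'fold-or-call': normaliser = 0.4·0.0755 + 0.8·0.3019 + 0.9·0.6226; P(aggressive) ≈ 0.0363, P(balanced) ≈ 0.2902, P(conservative) ≈ 0.6735
After 'fold-or-call': normaliser = 0.4·0.0363 + 0.8·0.2902 + 0.9·0.6735; P(aggressive) ≈ 0.0170, P(balanced) ≈ 0.2723, P(conservative) ≈ 0.7107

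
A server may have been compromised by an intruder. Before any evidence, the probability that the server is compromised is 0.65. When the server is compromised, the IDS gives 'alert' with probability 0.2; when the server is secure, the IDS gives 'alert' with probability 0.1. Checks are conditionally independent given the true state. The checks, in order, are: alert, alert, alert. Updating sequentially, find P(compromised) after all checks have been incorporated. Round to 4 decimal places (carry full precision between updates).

0.9369

Apply Bayes' rule sequentially, carrying P(compromised) forward.
After 'alert': P(compromised) = 0.2·0.6500 / (0.2·0.6500 + 0.1·0.3500) ≈ 0.7879
After 'alert': P(compromised) = 0.2·0.7879 / (0.2·0.7879 + 0.1·0.2121) ≈ 0.8814
After 'alert': P(compromised) = 0.2·0.8814 / (0.2·0.8814 + 0.1·0.1186) ≈ 0.9369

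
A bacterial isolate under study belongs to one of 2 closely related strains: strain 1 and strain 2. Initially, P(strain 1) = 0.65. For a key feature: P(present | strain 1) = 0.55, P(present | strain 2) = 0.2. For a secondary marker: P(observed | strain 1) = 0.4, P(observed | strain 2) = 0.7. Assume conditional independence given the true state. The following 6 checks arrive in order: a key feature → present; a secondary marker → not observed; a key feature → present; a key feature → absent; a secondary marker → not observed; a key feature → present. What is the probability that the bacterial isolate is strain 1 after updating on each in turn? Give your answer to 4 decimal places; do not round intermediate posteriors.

After a key feature='present': P(strain 1) = 0.55·0.6500 / (0.55·0.6500 + 0.2·0.3500) ≈ 0.8363
After a secondary marker='not observed': P(strain 1) = 0.6·0.8363 / (0.6·0.8363 + 0.3·0.1637) ≈ 0.9108
After a key feature='present': P(strain 1) = 0.55·0.9108 / (0.55·0.9108 + 0.2·0.0892) ≈ 0.9656
After a key feature='absent': P(strain 1) = 0.45·0.9656 / (0.45·0.9656 + 0.8·0.0344) ≈ 0.9405
After a secondary marker='not observed': P(strain 1) = 0.6·0.9405 / (0.6·0.9405 + 0.3·0.0595) ≈ 0.9693
After a key feature='present': P(strain 1) = 0.55·0.9693 / (0.55·0.9693 + 0.2·0.0307) ≈ 0.9886

0.9886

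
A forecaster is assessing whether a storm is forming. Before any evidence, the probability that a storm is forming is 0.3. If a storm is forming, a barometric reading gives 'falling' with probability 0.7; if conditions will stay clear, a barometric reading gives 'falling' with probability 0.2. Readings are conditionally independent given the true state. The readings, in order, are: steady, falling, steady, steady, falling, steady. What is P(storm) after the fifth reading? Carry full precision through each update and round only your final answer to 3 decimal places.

0.217

After 'steady': P(storm) = 0.3·0.3000 / (0.3·0.3000 + 0.8·0.7000) ≈ 0.1385
After 'falling': P(storm) = 0.7·0.1385 / (0.7·0.1385 + 0.2·0.8615) ≈ 0.3600
After 'steady': P(storm) = 0.3·0.3600 / (0.3·0.3600 + 0.8·0.6400) ≈ 0.1742
After 'steady': P(storm) = 0.3·0.1742 / (0.3·0.1742 + 0.8·0.8258) ≈ 0.0733
After 'falling': P(storm) = 0.7·0.0733 / (0.7·0.0733 + 0.2·0.9267) ≈ 0.2168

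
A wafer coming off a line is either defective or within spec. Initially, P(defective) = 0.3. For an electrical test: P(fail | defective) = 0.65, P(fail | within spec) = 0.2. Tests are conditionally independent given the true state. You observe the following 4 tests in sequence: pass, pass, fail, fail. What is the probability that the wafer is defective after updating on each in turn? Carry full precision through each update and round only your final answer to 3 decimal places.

After 'pass': P(defective) = 0.35·0.3000 / (0.35·0.3000 + 0.8·0.7000) ≈ 0.1579
After 'pass': P(defective) = 0.35·0.1579 / (0.35·0.1579 + 0.8·0.8421) ≈ 0.0758
After 'fail': P(defective) = 0.65·0.0758 / (0.65·0.0758 + 0.2·0.9242) ≈ 0.2105
After 'fail': P(defective) = 0.65·0.2105 / (0.65·0.2105 + 0.2·0.7895) ≈ 0.4642

0.464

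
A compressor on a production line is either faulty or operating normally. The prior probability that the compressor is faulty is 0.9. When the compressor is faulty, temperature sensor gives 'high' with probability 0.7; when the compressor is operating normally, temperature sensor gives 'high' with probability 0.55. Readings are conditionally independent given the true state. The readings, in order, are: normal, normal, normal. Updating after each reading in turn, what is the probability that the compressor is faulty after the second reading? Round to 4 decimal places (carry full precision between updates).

Each posterior becomes the prior for the next update.
After 'normal': P(faulty) = 0.3·0.9000 / (0.3·0.9000 + 0.45·0.1000) ≈ 0.8571
After 'normal': P(faulty) = 0.3·0.8571 / (0.3·0.8571 + 0.45·0.1429) ≈ 0.8000

0.8000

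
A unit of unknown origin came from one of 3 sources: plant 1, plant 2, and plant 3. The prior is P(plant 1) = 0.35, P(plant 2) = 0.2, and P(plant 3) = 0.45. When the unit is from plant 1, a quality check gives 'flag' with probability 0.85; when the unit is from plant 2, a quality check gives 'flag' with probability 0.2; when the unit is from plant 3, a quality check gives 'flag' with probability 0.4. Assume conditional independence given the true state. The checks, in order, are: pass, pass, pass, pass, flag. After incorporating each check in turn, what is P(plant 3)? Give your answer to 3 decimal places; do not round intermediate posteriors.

0.585

After 'pass': normaliser = 0.15·0.3500 + 0.8·0.2000 + 0.6·0.4500; P(plant 1) ≈ 0.1088, P(plant 2) ≈ 0.3316, P(plant 3) ≈ 0.5596
After 'pass': normaliser = 0.15·0.1088 + 0.8·0.3316 + 0.6·0.5596; P(plant 1) ≈ 0.0264, P(plant 2) ≈ 0.4297, P(plant 3) ≈ 0.5439
After 'pass': normaliser = 0.15·0.0264 + 0.8·0.4297 + 0.6·0.5439; P(plant 1) ≈ 0.0059, P(plant 2) ≈ 0.5100, P(plant 3) ≈ 0.4841
After 'pass': normaliser = 0.15·0.0059 + 0.8·0.5100 + 0.6·0.4841; P(plant 1) ≈ 0.0013, P(plant 2) ≈ 0.5834, P(plant 3) ≈ 0.4153
After 'flag': normaliser = 0.85·0.0013 + 0.2·0.5834 + 0.4·0.4153; P(plant 1) ≈ 0.0038, P(plant 2) ≈ 0.4110, P(plant 3) ≈ 0.5852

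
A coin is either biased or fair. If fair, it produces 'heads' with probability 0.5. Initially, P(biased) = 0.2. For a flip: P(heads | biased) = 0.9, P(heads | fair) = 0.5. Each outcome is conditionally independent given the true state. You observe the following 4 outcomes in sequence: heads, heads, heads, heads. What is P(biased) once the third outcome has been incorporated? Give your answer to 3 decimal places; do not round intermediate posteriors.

After 'heads': P(biased) = 0.9·0.2000 / (0.9·0.2000 + 0.5·0.8000) ≈ 0.3103
After 'heads': P(biased) = 0.9·0.3103 / (0.9·0.3103 + 0.5·0.6897) ≈ 0.4475
After 'heads': P(biased) = 0.9·0.4475 / (0.9·0.4475 + 0.5·0.5525) ≈ 0.5932

0.593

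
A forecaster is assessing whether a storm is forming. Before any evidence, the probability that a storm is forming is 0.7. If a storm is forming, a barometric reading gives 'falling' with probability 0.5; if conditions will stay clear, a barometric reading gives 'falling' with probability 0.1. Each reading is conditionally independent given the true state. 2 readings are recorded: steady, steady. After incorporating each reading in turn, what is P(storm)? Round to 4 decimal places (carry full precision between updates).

After 'steady': P(storm) = 0.5·0.7000 / (0.5·0.7000 + 0.9·0.3000) ≈ 0.5645
After 'steady': P(storm) = 0.5·0.5645 / (0.5·0.5645 + 0.9·0.4355) ≈ 0.4187

0.4187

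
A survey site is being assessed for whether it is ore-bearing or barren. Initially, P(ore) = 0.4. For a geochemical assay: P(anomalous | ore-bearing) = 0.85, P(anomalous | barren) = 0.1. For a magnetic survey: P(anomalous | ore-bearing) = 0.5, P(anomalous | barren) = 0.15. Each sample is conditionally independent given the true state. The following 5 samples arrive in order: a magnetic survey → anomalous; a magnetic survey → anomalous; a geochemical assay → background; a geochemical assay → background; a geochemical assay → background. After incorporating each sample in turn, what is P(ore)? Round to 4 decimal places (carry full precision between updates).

0.0332

After a magnetic survey='anomalous': P(ore) = 0.5·0.4000 / (0.5·0.4000 + 0.15·0.6000) ≈ 0.6897
After a magnetic survey='anomalous': P(ore) = 0.5·0.6897 / (0.5·0.6897 + 0.15·0.3103) ≈ 0.8811
After a geochemical assay='background': P(ore) = 0.15·0.8811 / (0.15·0.8811 + 0.9·0.1189) ≈ 0.5525
After a geochemical assay='background': P(ore) = 0.15·0.5525 / (0.15·0.5525 + 0.9·0.4475) ≈ 0.1706
After a geochemical assay='background': P(ore) = 0.15·0.1706 / (0.15·0.1706 + 0.9·0.8294) ≈ 0.0332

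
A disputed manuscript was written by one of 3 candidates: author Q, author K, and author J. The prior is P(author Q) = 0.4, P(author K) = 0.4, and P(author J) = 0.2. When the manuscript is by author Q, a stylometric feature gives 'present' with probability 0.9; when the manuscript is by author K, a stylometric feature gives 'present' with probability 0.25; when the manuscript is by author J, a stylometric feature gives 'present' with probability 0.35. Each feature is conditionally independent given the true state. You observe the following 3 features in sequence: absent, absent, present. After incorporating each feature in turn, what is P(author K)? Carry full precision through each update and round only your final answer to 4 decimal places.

Each posterior becomes the prior for the next update.
After 'absent': normaliser = 0.1·0.4000 + 0.75·0.4000 + 0.65·0.2000; P(author Q) ≈ 0.0851, P(author K) ≈ 0.6383, P(author J) ≈ 0.2766
After 'absent': normaliser = 0.1·0.0851 + 0.75·0.6383 + 0.65·0.2766; P(author Q) ≈ 0.0128, P(author K) ≈ 0.7177, P(author J) ≈ 0.2695
After 'present': normaliser = 0.9·0.0128 + 0.25·0.7177 + 0.35·0.2695; P(author Q) ≈ 0.0403, P(author K) ≈ 0.6290, P(author J) ≈ 0.3307

0.6290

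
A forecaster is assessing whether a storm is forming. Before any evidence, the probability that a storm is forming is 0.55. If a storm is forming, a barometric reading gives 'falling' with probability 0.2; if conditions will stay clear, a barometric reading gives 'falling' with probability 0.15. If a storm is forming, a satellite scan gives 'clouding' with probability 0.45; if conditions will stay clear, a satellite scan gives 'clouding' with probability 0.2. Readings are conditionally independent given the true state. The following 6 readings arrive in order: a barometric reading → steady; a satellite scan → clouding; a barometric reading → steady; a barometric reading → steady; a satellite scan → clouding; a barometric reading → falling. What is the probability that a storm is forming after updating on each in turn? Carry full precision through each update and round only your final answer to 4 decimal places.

Each posterior becomes the prior for the next update.
After a barometric reading='steady': P(storm) = 0.8·0.5500 / (0.8·0.5500 + 0.85·0.4500) ≈ 0.5350
After a satellite scan='clouding': P(storm) = 0.45·0.5350 / (0.45·0.5350 + 0.2·0.4650) ≈ 0.7213
After a barometric reading='steady': P(storm) = 0.8·0.7213 / (0.8·0.7213 + 0.85·0.2787) ≈ 0.7090
After a barometric reading='steady': P(storm) = 0.8·0.7090 / (0.8·0.7090 + 0.85·0.2910) ≈ 0.6963
After a satellite scan='clouding': P(storm) = 0.45·0.6963 / (0.45·0.6963 + 0.2·0.3037) ≈ 0.8376
After a barometric reading='falling': P(storm) = 0.2·0.8376 / (0.2·0.8376 + 0.15·0.1624) ≈ 0.8731

0.8731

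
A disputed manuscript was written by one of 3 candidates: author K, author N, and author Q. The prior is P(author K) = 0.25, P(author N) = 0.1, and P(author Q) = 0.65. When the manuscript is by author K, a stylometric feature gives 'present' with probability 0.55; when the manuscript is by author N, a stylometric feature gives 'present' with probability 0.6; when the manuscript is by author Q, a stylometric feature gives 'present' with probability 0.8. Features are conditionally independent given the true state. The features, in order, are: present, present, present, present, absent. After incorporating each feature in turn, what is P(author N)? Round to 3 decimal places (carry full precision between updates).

After 'present': normaliser = 0.55·0.2500 + 0.6·0.1000 + 0.8·0.6500; P(author K) ≈ 0.1916, P(author N) ≈ 0.0836, P(author Q) ≈ 0.7247
After 'present': normaliser = 0.55·0.1916 + 0.6·0.0836 + 0.8·0.7247; P(author K) ≈ 0.1433, P(author N) ≈ 0.0682, P(author Q) ≈ 0.7884
After 'present': normaliser = 0.55·0.1433 + 0.6·0.0682 + 0.8·0.7884; P(author K) ≈ 0.1050, P(author N) ≈ 0.0545, P(author Q) ≈ 0.8404
After 'present': normaliser = 0.55·0.1050 + 0.6·0.0545 + 0.8·0.8404; P(author K) ≈ 0.0757, P(author N) ≈ 0.0429, P(author Q) ≈ 0.8814
After 'absent': normaliser = 0.45·0.0757 + 0.4·0.0429 + 0.2·0.8814; P(author K) ≈ 0.1498, P(author N) ≈ 0.0754, P(author Q) ≈ 0.7748

0.075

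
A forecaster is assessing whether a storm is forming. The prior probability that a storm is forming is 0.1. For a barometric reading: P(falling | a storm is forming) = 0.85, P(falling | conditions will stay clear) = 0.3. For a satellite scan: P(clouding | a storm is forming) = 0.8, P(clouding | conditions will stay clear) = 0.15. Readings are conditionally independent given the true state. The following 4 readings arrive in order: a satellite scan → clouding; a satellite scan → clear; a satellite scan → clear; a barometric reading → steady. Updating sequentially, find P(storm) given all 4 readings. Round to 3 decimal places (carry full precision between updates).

0.007

After a satellite scan='clouding': P(storm) = 0.8·0.1000 / (0.8·0.1000 + 0.15·0.9000) ≈ 0.3721
After a satellite scan='clear': P(storm) = 0.2·0.3721 / (0.2·0.3721 + 0.85·0.6279) ≈ 0.1224
After a satellite scan='clear': P(storm) = 0.2·0.1224 / (0.2·0.1224 + 0.85·0.8776) ≈ 0.0318
After a barometric reading='steady': P(storm) = 0.15·0.0318 / (0.15·0.0318 + 0.7·0.9682) ≈ 0.0070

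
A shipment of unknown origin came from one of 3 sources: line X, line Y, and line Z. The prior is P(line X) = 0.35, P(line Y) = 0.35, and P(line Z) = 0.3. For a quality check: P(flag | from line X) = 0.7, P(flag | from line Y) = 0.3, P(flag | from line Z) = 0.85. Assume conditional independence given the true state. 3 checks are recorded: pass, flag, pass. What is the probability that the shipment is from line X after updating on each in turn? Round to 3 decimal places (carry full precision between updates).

After 'pass': normaliser = 0.3·0.3500 + 0.7·0.3500 + 0.15·0.3000; P(line X) ≈ 0.2658, P(line Y) ≈ 0.6203, P(line Z) ≈ 0.1139
After 'flag': normaliser = 0.7·0.2658 + 0.3·0.6203 + 0.85·0.1139; P(line X) ≈ 0.3968, P(line Y) ≈ 0.3968, P(line Z) ≈ 0.2065
After 'pass': normaliser = 0.3·0.3968 + 0.7·0.3968 + 0.15·0.2065; P(line X) ≈ 0.2783, P(line Y) ≈ 0.6493, P(line Z) ≈ 0.0724

0.278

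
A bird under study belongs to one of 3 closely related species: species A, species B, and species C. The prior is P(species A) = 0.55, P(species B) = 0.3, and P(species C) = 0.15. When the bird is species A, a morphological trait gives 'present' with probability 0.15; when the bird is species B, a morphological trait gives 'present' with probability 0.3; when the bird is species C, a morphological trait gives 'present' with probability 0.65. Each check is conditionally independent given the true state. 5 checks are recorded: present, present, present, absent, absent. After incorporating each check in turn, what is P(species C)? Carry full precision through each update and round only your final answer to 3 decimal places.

Each posterior becomes the prior for the next update.
After 'present': normaliser = 0.15·0.5500 + 0.3·0.3000 + 0.65·0.1500; P(species A) ≈ 0.3056, P(species B) ≈ 0.3333, P(species C) ≈ 0.3611
After 'present': normaliser = 0.15·0.3056 + 0.3·0.3333 + 0.65·0.3611; P(species A) ≈ 0.1204, P(species B) ≈ 0.2628, P(species C) ≈ 0.6168
After 'present': normaliser = 0.15·0.1204 + 0.3·0.2628 + 0.65·0.6168; P(species A) ≈ 0.0363, P(species B) ≈ 0.1584, P(species C) ≈ 0.8054
After 'absent': normaliser = 0.85·0.0363 + 0.7·0.1584 + 0.35·0.8054; P(species A) ≈ 0.0728, P(species B) ≈ 0.2617, P(species C) ≈ 0.6655
After 'absent': normaliser = 0.85·0.0728 + 0.7·0.2617 + 0.35·0.6655; P(species A) ≈ 0.1295, P(species B) ≈ 0.3832, P(species C) ≈ 0.4873

0.487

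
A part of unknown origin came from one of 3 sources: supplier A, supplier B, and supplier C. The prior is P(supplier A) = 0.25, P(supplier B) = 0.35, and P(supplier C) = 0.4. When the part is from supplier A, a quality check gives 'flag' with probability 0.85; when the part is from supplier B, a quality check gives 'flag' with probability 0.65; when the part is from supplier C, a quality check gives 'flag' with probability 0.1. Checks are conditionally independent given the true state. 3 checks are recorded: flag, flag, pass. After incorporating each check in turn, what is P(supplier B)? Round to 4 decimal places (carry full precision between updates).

0.6277

After 'flag': normaliser = 0.85·0.2500 + 0.65·0.3500 + 0.1·0.4000; P(supplier A) ≈ 0.4427, P(supplier B) ≈ 0.4740, P(supplier C) ≈ 0.0833
After 'flag': normaliser = 0.85·0.4427 + 0.65·0.4740 + 0.1·0.0833; P(supplier A) ≈ 0.5432, P(supplier B) ≈ 0.4447, P(supplier C) ≈ 0.0120
After 'pass': normaliser = 0.15·0.5432 + 0.35·0.4447 + 0.9·0.0120; P(supplier A) ≈ 0.3286, P(supplier B) ≈ 0.6277, P(supplier C) ≈ 0.0437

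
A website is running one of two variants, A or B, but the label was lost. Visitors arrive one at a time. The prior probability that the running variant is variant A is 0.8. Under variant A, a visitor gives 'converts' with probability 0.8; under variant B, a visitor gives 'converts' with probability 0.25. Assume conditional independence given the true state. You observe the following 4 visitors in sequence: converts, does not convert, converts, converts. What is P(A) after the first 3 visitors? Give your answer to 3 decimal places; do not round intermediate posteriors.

0.916

After 'converts': P(A) = 0.8·0.8000 / (0.8·0.8000 + 0.25·0.2000) ≈ 0.9275
After 'does not convert': P(A) = 0.2·0.9275 / (0.2·0.9275 + 0.75·0.0725) ≈ 0.7734
After 'converts': P(A) = 0.8·0.7734 / (0.8·0.7734 + 0.25·0.2266) ≈ 0.9161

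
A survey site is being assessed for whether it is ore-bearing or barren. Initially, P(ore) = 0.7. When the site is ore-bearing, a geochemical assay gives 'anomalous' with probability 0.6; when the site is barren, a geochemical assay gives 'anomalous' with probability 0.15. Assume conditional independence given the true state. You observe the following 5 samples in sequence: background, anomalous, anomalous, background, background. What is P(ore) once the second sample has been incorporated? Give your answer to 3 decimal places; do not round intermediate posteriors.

0.815

After 'background': P(ore) = 0.4·0.7000 / (0.4·0.7000 + 0.85·0.3000) ≈ 0.5234
After 'anomalous': P(ore) = 0.6·0.5234 / (0.6·0.5234 + 0.15·0.4766) ≈ 0.8145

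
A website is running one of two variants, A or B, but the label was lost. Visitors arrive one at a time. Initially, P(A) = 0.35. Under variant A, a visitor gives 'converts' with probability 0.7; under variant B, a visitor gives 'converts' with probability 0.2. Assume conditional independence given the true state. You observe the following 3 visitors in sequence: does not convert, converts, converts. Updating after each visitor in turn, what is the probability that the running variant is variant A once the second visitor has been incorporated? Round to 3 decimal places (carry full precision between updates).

0.414

After 'does not convert': P(A) = 0.3·0.3500 / (0.3·0.3500 + 0.8·0.6500) ≈ 0.1680
After 'converts': P(A) = 0.7·0.1680 / (0.7·0.1680 + 0.2·0.8320) ≈ 0.4141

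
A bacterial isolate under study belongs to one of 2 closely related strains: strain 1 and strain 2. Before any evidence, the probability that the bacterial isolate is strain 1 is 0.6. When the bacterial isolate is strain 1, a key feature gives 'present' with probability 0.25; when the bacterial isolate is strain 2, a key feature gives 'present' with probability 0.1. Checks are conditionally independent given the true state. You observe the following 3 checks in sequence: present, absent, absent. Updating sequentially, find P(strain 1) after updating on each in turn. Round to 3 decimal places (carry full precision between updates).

0.723

After 'present': P(strain 1) = 0.25·0.6000 / (0.25·0.6000 + 0.1·0.4000) ≈ 0.7895
After 'absent': P(strain 1) = 0.75·0.7895 / (0.75·0.7895 + 0.9·0.2105) ≈ 0.7576
After 'absent': P(strain 1) = 0.75·0.7576 / (0.75·0.7576 + 0.9·0.2424) ≈ 0.7225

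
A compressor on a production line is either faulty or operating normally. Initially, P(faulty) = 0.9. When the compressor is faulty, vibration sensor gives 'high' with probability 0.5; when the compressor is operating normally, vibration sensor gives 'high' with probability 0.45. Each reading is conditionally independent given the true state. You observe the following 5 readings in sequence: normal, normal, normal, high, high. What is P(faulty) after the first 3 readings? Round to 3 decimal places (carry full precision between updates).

0.871

After 'normal': P(faulty) = 0.5·0.9000 / (0.5·0.9000 + 0.55·0.1000) ≈ 0.8911
After 'normal': P(faulty) = 0.5·0.8911 / (0.5·0.8911 + 0.55·0.1089) ≈ 0.8815
After 'normal': P(faulty) = 0.5·0.8815 / (0.5·0.8815 + 0.55·0.1185) ≈ 0.8712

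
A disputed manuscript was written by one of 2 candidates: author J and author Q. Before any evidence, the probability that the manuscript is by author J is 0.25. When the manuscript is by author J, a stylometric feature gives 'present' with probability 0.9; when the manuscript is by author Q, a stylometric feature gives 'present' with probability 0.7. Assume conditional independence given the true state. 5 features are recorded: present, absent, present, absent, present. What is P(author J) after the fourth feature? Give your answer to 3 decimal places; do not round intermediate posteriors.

After 'present': P(author J) = 0.9·0.2500 / (0.9·0.2500 + 0.7·0.7500) ≈ 0.3000
After 'absent': P(author J) = 0.1·0.3000 / (0.1·0.3000 + 0.3·0.7000) ≈ 0.1250
After 'present': P(author J) = 0.9·0.1250 / (0.9·0.1250 + 0.7·0.8750) ≈ 0.1552
After 'absent': P(author J) = 0.1·0.1552 / (0.1·0.1552 + 0.3·0.8448) ≈ 0.0577

0.058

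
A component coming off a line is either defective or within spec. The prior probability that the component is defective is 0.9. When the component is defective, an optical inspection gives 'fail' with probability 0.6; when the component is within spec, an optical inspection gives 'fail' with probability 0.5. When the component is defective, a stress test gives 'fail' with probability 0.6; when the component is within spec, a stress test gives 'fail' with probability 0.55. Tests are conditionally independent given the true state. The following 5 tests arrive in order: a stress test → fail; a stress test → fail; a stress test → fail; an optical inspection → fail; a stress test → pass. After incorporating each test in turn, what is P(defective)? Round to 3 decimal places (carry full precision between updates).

0.926

After a stress test='fail': P(defective) = 0.6·0.9000 / (0.6·0.9000 + 0.55·0.1000) ≈ 0.9076
After a stress test='fail': P(defective) = 0.6·0.9076 / (0.6·0.9076 + 0.55·0.0924) ≈ 0.9146
After a stress test='fail': P(defective) = 0.6·0.9146 / (0.6·0.9146 + 0.55·0.0854) ≈ 0.9212
After an optical inspection='fail': P(defective) = 0.6·0.9212 / (0.6·0.9212 + 0.5·0.0788) ≈ 0.9334
After a stress test='pass': P(defective) = 0.4·0.9334 / (0.4·0.9334 + 0.45·0.0666) ≈ 0.9257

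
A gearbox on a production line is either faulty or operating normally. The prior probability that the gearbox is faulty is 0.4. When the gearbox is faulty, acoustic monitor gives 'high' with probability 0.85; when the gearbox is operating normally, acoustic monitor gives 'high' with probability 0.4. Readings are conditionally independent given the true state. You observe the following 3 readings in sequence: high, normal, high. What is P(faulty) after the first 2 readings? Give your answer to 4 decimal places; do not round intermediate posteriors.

0.2615

Apply Bayes' rule sequentially, carrying P(faulty) forward.
After 'high': P(faulty) = 0.85·0.4000 / (0.85·0.4000 + 0.4·0.6000) ≈ 0.5862
After 'normal': P(faulty) = 0.15·0.5862 / (0.15·0.5862 + 0.6·0.4138) ≈ 0.2615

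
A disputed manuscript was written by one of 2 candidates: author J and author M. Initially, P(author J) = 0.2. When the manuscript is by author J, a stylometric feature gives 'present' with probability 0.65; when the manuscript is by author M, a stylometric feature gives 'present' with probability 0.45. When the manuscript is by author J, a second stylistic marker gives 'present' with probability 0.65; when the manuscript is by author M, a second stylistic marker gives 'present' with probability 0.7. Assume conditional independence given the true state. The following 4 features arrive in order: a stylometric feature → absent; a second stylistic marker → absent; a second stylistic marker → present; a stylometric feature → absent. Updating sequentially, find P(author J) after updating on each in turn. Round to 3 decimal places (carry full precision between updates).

0.099

Each posterior becomes the prior for the next update.
After a stylometric feature='absent': P(author J) = 0.35·0.2000 / (0.35·0.2000 + 0.55·0.8000) ≈ 0.1373
After a second stylistic marker='absent': P(author J) = 0.35·0.1373 / (0.35·0.1373 + 0.3·0.8627) ≈ 0.1565
After a second stylistic marker='present': P(author J) = 0.65·0.1565 / (0.65·0.1565 + 0.7·0.8435) ≈ 0.1470
After a stylometric feature='absent': P(author J) = 0.35·0.1470 / (0.35·0.1470 + 0.55·0.8530) ≈ 0.0988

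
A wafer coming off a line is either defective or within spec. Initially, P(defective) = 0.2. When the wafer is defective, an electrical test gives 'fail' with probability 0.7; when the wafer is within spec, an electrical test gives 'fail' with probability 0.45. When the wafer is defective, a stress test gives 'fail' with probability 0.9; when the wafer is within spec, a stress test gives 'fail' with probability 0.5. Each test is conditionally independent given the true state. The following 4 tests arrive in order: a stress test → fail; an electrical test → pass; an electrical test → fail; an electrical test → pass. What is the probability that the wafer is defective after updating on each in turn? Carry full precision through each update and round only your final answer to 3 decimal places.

0.172

Apply Bayes' rule sequentially, carrying P(defective) forward.
After a stress test='fail': P(defective) = 0.9·0.2000 / (0.9·0.2000 + 0.5·0.8000) ≈ 0.3103
After an electrical test='pass': P(defective) = 0.3·0.3103 / (0.3·0.3103 + 0.55·0.6897) ≈ 0.1971
After an electrical test='fail': P(defective) = 0.7·0.1971 / (0.7·0.1971 + 0.45·0.8029) ≈ 0.2763
After an electrical test='pass': P(defective) = 0.3·0.2763 / (0.3·0.2763 + 0.55·0.7237) ≈ 0.1724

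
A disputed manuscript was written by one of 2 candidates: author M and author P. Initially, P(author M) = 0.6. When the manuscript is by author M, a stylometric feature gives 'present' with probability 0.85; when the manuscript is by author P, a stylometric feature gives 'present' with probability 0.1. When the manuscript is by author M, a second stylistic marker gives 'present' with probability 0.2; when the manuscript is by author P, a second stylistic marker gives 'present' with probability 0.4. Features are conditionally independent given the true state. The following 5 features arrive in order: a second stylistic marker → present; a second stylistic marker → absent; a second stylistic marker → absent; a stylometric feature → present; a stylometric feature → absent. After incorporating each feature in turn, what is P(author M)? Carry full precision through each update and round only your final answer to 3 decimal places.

After a second stylistic marker='present': P(author M) = 0.2·0.6000 / (0.2·0.6000 + 0.4·0.4000) ≈ 0.4286
After a second stylistic marker='absent': P(author M) = 0.8·0.4286 / (0.8·0.4286 + 0.6·0.5714) ≈ 0.5000
After a second stylistic marker='absent': P(author M) = 0.8·0.5000 / (0.8·0.5000 + 0.6·0.5000) ≈ 0.5714
After a stylometric feature='present': P(author M) = 0.85·0.5714 / (0.85·0.5714 + 0.1·0.4286) ≈ 0.9189
After a stylometric feature='absent': P(author M) = 0.15·0.9189 / (0.15·0.9189 + 0.9·0.0811) ≈ 0.6538

0.654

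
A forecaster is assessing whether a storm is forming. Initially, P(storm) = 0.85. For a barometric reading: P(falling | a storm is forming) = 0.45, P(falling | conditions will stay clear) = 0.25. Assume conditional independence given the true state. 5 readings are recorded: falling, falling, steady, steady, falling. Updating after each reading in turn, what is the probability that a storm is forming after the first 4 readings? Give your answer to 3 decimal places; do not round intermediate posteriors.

After 'falling': P(storm) = 0.45·0.8500 / (0.45·0.8500 + 0.25·0.1500) ≈ 0.9107
After 'falling': P(storm) = 0.45·0.9107 / (0.45·0.9107 + 0.25·0.0893) ≈ 0.9483
After 'steady': P(storm) = 0.55·0.9483 / (0.55·0.9483 + 0.75·0.0517) ≈ 0.9309
After 'steady': P(storm) = 0.55·0.9309 / (0.55·0.9309 + 0.75·0.0691) ≈ 0.9080

0.908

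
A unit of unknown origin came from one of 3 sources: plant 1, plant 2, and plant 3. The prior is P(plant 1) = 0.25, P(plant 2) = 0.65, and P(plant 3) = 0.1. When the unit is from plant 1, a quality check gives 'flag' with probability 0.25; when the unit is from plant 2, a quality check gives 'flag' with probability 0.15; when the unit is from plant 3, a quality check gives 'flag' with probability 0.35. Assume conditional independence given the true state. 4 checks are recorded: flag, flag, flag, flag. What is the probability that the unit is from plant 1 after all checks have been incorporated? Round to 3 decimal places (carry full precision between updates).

0.348

Apply Bayes' rule sequentially, carrying P(plant 1) forward.
After 'flag': normaliser = 0.25·0.2500 + 0.15·0.6500 + 0.35·0.1000; P(plant 1) ≈ 0.3205, P(plant 2) ≈ 0.5000, P(plant 3) ≈ 0.1795
After 'flag': normaliser = 0.25·0.3205 + 0.15·0.5000 + 0.35·0.1795; P(plant 1) ≈ 0.3676, P(plant 2) ≈ 0.3441, P(plant 3) ≈ 0.2882
After 'flag': normaliser = 0.25·0.3676 + 0.15·0.3441 + 0.35·0.2882; P(plant 1) ≈ 0.3761, P(plant 2) ≈ 0.2112, P(plant 3) ≈ 0.4128
After 'flag': normaliser = 0.25·0.3761 + 0.15·0.2112 + 0.35·0.4128; P(plant 1) ≈ 0.3480, P(plant 2) ≈ 0.1173, P(plant 3) ≈ 0.5347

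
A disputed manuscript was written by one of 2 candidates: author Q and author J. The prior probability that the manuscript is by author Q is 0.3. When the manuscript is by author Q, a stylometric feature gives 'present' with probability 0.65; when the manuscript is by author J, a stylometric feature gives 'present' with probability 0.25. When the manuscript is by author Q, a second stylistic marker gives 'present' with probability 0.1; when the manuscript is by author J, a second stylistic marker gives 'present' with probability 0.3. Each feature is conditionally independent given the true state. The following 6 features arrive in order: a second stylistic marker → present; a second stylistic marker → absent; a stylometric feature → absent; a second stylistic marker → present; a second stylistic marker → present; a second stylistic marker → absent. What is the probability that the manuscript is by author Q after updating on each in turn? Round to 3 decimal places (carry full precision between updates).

After a second stylistic marker='present': P(author Q) = 0.1·0.3000 / (0.1·0.3000 + 0.3·0.7000) ≈ 0.1250
After a second stylistic marker='absent': P(author Q) = 0.9·0.1250 / (0.9·0.1250 + 0.7·0.8750) ≈ 0.1552
After a stylometric feature='absent': P(author Q) = 0.35·0.1552 / (0.35·0.1552 + 0.75·0.8448) ≈ 0.0789
After a second stylistic marker='present': P(author Q) = 0.1·0.0789 / (0.1·0.0789 + 0.3·0.9211) ≈ 0.0278
After a second stylistic marker='present': P(author Q) = 0.1·0.0278 / (0.1·0.0278 + 0.3·0.9722) ≈ 0.0094
After a second stylistic marker='absent': P(author Q) = 0.9·0.0094 / (0.9·0.0094 + 0.7·0.9906) ≈ 0.0121

0.012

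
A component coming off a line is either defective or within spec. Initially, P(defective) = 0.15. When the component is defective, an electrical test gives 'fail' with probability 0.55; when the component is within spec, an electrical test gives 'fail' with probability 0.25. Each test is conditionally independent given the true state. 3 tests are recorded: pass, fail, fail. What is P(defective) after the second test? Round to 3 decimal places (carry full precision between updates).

Each posterior becomes the prior for the next update.
After 'pass': P(defective) = 0.45·0.1500 / (0.45·0.1500 + 0.75·0.8500) ≈ 0.0957
After 'fail': P(defective) = 0.55·0.0957 / (0.55·0.0957 + 0.25·0.9043) ≈ 0.1889

0.189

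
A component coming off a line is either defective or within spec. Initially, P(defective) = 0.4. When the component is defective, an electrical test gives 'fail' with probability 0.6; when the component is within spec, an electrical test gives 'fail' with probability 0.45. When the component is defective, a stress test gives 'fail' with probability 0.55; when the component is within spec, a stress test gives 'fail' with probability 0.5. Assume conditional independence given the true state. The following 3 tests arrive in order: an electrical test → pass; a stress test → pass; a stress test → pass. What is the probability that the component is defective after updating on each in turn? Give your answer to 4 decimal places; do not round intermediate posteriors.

Apply Bayes' rule sequentially, carrying P(defective) forward.
After an electrical test='pass': P(defective) = 0.4·0.4000 / (0.4·0.4000 + 0.55·0.6000) ≈ 0.3265
After a stress test='pass': P(defective) = 0.45·0.3265 / (0.45·0.3265 + 0.5·0.6735) ≈ 0.3038
After a stress test='pass': P(defective) = 0.45·0.3038 / (0.45·0.3038 + 0.5·0.6962) ≈ 0.2820

0.2820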